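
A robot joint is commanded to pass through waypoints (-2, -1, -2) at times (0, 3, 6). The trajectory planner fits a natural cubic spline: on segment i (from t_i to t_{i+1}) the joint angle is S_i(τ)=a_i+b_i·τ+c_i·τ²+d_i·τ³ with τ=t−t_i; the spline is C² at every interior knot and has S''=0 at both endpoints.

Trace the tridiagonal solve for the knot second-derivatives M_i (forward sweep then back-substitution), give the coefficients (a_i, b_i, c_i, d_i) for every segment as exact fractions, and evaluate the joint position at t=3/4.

Δ: Δ0=1/3, Δ1=-1/3
row 1: diag=12, rhs=-4; c'=1/4, d'=-1/3
back: M1=-1/3
M: M0=0, M1=-1/3, M2=0
seg 0: a=-2, c=M0/2=0, d=(M1−M0)/(6·3)=-1/54, b=Δ0−h0·(2M0+M1)/6=1/2
seg 1: a=-1, c=M1/2=-1/6, d=(M2−M1)/(6·3)=1/54, b=Δ1−h1·(2M1+M2)/6=0
t_q=3/4 → seg 0, τ=3/4; S=-2+1/2·τ+0·τ²+-1/54·τ³=-209/128

  seg 0: a=-2 b=1/2 c=0 d=-1/54
  seg 1: a=-1 b=0 c=-1/6 d=1/54
S(3/4) = -209/128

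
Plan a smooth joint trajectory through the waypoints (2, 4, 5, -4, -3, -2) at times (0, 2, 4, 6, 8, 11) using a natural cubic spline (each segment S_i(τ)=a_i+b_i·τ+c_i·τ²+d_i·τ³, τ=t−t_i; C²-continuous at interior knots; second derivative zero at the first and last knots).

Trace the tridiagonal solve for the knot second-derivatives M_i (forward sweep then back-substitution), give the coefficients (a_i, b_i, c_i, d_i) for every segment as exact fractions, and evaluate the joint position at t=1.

  seg 0: a=2 b=541/795 c=0 d=127/1590
  seg 1: a=4 b=1303/795 c=127/265 d=-667/1272
  seg 2: a=5 b=-4351/1590 c=-2827/1060 d=5677/6360
  seg 3: a=-4 b=-2141/795 c=285/106 d=-3473/6360
  seg 4: a=-3 b=2399/1590 c=-623/1060 d=623/9540
S(1) = 1463/530

Δ: Δ0=1, Δ1=1/2, Δ2=-9/2, Δ3=1/2, Δ4=1/3
row 1: diag=8, rhs=-3; c'=1/4, d'=-3/8
row 2: denom=8−2·1/4=15/2; d'=(-30−2·-3/8)/(15/2)=-39/10
row 3: denom=8−2·4/15=112/15; d'=(30−2·-39/10)/(112/15)=81/16
row 4: denom=10−2·15/56=265/28; d'=(-1−2·81/16)/(265/28)=-623/530
back: M4=-623/530
back: M3=81/16−15/56·-623/530=285/53
back: M2=-39/10−4/15·285/53=-2827/530
back: M1=-3/8−1/4·-2827/530=254/265
M: M0=0, M1=254/265, M2=-2827/530, M3=285/53, M4=-623/530, M5=0
seg 0: a=2, c=M0/2=0, d=(M1−M0)/(6·2)=127/1590, b=Δ0−h0·(2M0+M1)/6=541/795
seg 1: a=4, c=M1/2=127/265, d=(M2−M1)/(6·2)=-667/1272, b=Δ1−h1·(2M1+M2)/6=1303/795
seg 2: a=5, c=M2/2=-2827/1060, d=(M3−M2)/(6·2)=5677/6360, b=Δ2−h2·(2M2+M3)/6=-4351/1590
seg 3: a=-4, c=M3/2=285/106, d=(M4−M3)/(6·2)=-3473/6360, b=Δ3−h3·(2M3+M4)/6=-2141/795
seg 4: a=-3, c=M4/2=-623/1060, d=(M5−M4)/(6·3)=623/9540, b=Δ4−h4·(2M4+M5)/6=2399/1590
t_q=1 → seg 0, τ=1; S=2+541/795·τ+0·τ²+127/1590·τ³=1463/530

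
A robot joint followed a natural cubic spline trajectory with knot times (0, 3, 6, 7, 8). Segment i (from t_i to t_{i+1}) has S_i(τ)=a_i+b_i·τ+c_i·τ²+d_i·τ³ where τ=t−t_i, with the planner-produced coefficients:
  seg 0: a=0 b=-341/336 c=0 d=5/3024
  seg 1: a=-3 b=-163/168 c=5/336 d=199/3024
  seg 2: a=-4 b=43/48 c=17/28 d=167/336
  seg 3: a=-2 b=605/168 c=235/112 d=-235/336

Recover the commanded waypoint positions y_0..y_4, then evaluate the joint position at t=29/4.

y_0=0 y_1=-3 y_2=-4 y_3=-2 y_4=3
S(29/4) = -1003/1024

y_0 = S_0(0) = a_0 = 0
y_1 = S_1(0) = a_1 = -3
y_2 = S_2(0) = a_2 = -4
y_3 = S_3(0) = a_3 = -2
y_4 = S_3(1) = 3
t_q=29/4 is in segment 3 (τ=1/4); S_3(τ)=-1003/1024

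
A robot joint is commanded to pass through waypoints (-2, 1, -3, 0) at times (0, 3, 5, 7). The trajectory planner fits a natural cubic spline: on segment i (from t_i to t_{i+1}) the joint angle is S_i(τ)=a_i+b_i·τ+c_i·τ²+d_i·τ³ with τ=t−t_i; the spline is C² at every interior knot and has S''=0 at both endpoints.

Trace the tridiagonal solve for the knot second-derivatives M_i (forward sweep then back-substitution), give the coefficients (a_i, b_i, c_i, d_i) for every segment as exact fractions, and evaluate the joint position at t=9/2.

  seg 0: a=-2 b=169/76 c=0 d=-31/228
  seg 1: a=1 b=-55/38 c=-93/76 d=9/19
  seg 2: a=-3 b=-25/38 c=123/76 d=-41/152
S(9/2) = -707/304

Δ: Δ0=1, Δ1=-2, Δ2=3/2
row 1: diag=10, rhs=-18; c'=1/5, d'=-9/5
row 2: denom=8−2·1/5=38/5; d'=(21−2·-9/5)/(38/5)=123/38
back: M2=123/38
back: M1=-9/5−1/5·123/38=-93/38
M: M0=0, M1=-93/38, M2=123/38, M3=0
seg 0: a=-2, c=M0/2=0, d=(M1−M0)/(6·3)=-31/228, b=Δ0−h0·(2M0+M1)/6=169/76
seg 1: a=1, c=M1/2=-93/76, d=(M2−M1)/(6·2)=9/19, b=Δ1−h1·(2M1+M2)/6=-55/38
seg 2: a=-3, c=M2/2=123/76, d=(M3−M2)/(6·2)=-41/152, b=Δ2−h2·(2M2+M3)/6=-25/38
t_q=9/2 → seg 1, τ=3/2; S=1+-55/38·τ+-93/76·τ²+9/19·τ³=-707/304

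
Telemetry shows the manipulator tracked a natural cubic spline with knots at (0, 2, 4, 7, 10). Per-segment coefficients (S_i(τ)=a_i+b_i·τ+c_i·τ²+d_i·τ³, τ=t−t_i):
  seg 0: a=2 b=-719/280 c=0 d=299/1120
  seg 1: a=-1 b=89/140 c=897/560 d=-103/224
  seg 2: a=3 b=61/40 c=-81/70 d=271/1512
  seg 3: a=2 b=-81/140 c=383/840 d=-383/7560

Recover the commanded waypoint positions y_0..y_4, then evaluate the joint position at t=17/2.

y_0=2 y_1=-1 y_2=3 y_3=2 y_4=3
S(17/2) = 4451/2240

y_0 = S_0(0) = a_0 = 2
y_1 = S_1(0) = a_1 = -1
y_2 = S_2(0) = a_2 = 3
y_3 = S_3(0) = a_3 = 2
y_4 = S_3(3) = 3
t_q=17/2 is in segment 3 (τ=3/2); S_3(τ)=4451/2240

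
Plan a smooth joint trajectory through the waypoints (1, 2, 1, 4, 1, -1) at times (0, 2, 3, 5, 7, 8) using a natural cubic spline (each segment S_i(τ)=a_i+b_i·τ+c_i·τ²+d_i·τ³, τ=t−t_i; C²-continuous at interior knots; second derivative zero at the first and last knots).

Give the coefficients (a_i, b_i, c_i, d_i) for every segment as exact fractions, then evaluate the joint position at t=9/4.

  seg 0: a=1 b=853/698 c=0 d=-63/349
  seg 1: a=2 b=-659/698 c=-378/349 d=717/698
  seg 2: a=1 b=-10/349 c=1395/698 d=-1723/2792
  seg 3: a=4 b=391/698 c=-2379/1396 d=941/2792
  seg 4: a=1 b=-772/349 c=111/349 d=-37/349
S(9/4) = 76493/44672

Δ: Δ0=1/2, Δ1=-1, Δ2=3/2, Δ3=-3/2, Δ4=-2
row 1: diag=6, rhs=-9; c'=1/6, d'=-3/2
row 2: denom=6−1·1/6=35/6; d'=(15−1·-3/2)/(35/6)=99/35
row 3: denom=8−2·12/35=256/35; d'=(-18−2·99/35)/(256/35)=-207/64
row 4: denom=6−2·35/128=349/64; d'=(-3−2·-207/64)/(349/64)=222/349
back: M4=222/349
back: M3=-207/64−35/128·222/349=-2379/698
back: M2=99/35−12/35·-2379/698=1395/349
back: M1=-3/2−1/6·1395/349=-756/349
M: M0=0, M1=-756/349, M2=1395/349, M3=-2379/698, M4=222/349, M5=0
seg 0: a=1, c=M0/2=0, d=(M1−M0)/(6·2)=-63/349, b=Δ0−h0·(2M0+M1)/6=853/698
seg 1: a=2, c=M1/2=-378/349, d=(M2−M1)/(6·1)=717/698, b=Δ1−h1·(2M1+M2)/6=-659/698
seg 2: a=1, c=M2/2=1395/698, d=(M3−M2)/(6·2)=-1723/2792, b=Δ2−h2·(2M2+M3)/6=-10/349
seg 3: a=4, c=M3/2=-2379/1396, d=(M4−M3)/(6·2)=941/2792, b=Δ3−h3·(2M3+M4)/6=391/698
seg 4: a=1, c=M4/2=111/349, d=(M5−M4)/(6·1)=-37/349, b=Δ4−h4·(2M4+M5)/6=-772/349
t_q=9/4 → seg 1, τ=1/4; S=2+-659/698·τ+-378/349·τ²+717/698·τ³=76493/44672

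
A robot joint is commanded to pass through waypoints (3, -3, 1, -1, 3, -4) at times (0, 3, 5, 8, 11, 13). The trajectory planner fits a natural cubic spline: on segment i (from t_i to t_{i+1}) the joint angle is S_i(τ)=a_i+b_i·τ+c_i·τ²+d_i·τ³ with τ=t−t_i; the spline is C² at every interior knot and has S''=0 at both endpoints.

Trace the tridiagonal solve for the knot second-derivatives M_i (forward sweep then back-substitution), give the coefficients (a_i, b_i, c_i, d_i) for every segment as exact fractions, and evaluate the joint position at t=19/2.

Δ: Δ0=-2, Δ1=2, Δ2=-2/3, Δ3=4/3, Δ4=-7/2
row 1: diag=10, rhs=24; c'=1/5, d'=12/5
row 2: denom=10−2·1/5=48/5; d'=(-16−2·12/5)/(48/5)=-13/6
row 3: denom=12−3·5/16=177/16; d'=(12−3·-13/6)/(177/16)=296/177
row 4: denom=10−3·16/59=542/59; d'=(-29−3·296/177)/(542/59)=-2007/542
back: M4=-2007/542
back: M3=296/177−16/59·-2007/542=2176/813
back: M2=-13/6−5/16·2176/813=-4883/1626
back: M1=12/5−1/5·-4883/1626=4879/1626
M: M0=0, M1=4879/1626, M2=-4883/1626, M3=2176/813, M4=-2007/542, M5=0
seg 0: a=3, c=M0/2=0, d=(M1−M0)/(6·3)=4879/29268, b=Δ0−h0·(2M0+M1)/6=-11383/3252
seg 1: a=-3, c=M1/2=4879/3252, d=(M2−M1)/(6·2)=-1627/3252, b=Δ1−h1·(2M1+M2)/6=1627/1626
seg 2: a=1, c=M2/2=-4883/3252, d=(M3−M2)/(6·3)=9235/29268, b=Δ2−h2·(2M2+M3)/6=541/542
seg 3: a=-1, c=M3/2=1088/813, d=(M4−M3)/(6·3)=-10373/29268, b=Δ3−h3·(2M3+M4)/6=551/1084
seg 4: a=3, c=M4/2=-2007/1084, d=(M5−M4)/(6·2)=669/2168, b=Δ4−h4·(2M4+M5)/6=-559/542
t_q=19/2 → seg 3, τ=3/2; S=-1+551/1084·τ+1088/813·τ²+-10373/29268·τ³=13679/8672

  seg 0: a=3 b=-11383/3252 c=0 d=4879/29268
  seg 1: a=-3 b=1627/1626 c=4879/3252 d=-1627/3252
  seg 2: a=1 b=541/542 c=-4883/3252 d=9235/29268
  seg 3: a=-1 b=551/1084 c=1088/813 d=-10373/29268
  seg 4: a=3 b=-559/542 c=-2007/1084 d=669/2168
S(19/2) = 13679/8672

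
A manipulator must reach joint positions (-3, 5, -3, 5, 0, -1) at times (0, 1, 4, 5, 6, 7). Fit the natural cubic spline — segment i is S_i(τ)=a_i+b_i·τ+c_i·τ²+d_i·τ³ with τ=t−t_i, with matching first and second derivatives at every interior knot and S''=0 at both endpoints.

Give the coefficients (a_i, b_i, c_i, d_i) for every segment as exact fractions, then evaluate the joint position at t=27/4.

Δ: Δ0=8, Δ1=-8/3, Δ2=8, Δ3=-5, Δ4=-1
row 1: diag=8, rhs=-64; c'=3/8, d'=-8
row 2: denom=8−3·3/8=55/8; d'=(64−3·-8)/(55/8)=64/5
row 3: denom=4−1·8/55=212/55; d'=(-78−1·64/5)/(212/55)=-2497/106
row 4: denom=4−1·55/212=793/212; d'=(24−1·-2497/106)/(793/212)=10082/793
back: M4=10082/793
back: M3=-2497/106−55/212·10082/793=-21296/793
back: M2=64/5−8/55·-21296/793=13248/793
back: M1=-8−3/8·13248/793=-11312/793
M: M0=0, M1=-11312/793, M2=13248/793, M3=-21296/793, M4=10082/793, M5=0
seg 0: a=-3, c=M0/2=0, d=(M1−M0)/(6·1)=-5656/2379, b=Δ0−h0·(2M0+M1)/6=24688/2379
seg 1: a=5, c=M1/2=-5656/793, d=(M2−M1)/(6·3)=12280/7137, b=Δ1−h1·(2M1+M2)/6=7720/2379
seg 2: a=-3, c=M2/2=6624/793, d=(M3−M2)/(6·1)=-17272/2379, b=Δ2−h2·(2M2+M3)/6=1264/183
seg 3: a=5, c=M3/2=-10648/793, d=(M4−M3)/(6·1)=15689/2379, b=Δ3−h3·(2M3+M4)/6=4360/2379
seg 4: a=0, c=M4/2=5041/793, d=(M5−M4)/(6·1)=-5041/2379, b=Δ4−h4·(2M4+M5)/6=-12461/2379
t_q=27/4 → seg 4, τ=3/4; S=0+-12461/2379·τ+5041/793·τ²+-5041/2379·τ³=-63269/50752

  seg 0: a=-3 b=24688/2379 c=0 d=-5656/2379
  seg 1: a=5 b=7720/2379 c=-5656/793 d=12280/7137
  seg 2: a=-3 b=1264/183 c=6624/793 d=-17272/2379
  seg 3: a=5 b=4360/2379 c=-10648/793 d=15689/2379
  seg 4: a=0 b=-12461/2379 c=5041/793 d=-5041/2379
S(27/4) = -63269/50752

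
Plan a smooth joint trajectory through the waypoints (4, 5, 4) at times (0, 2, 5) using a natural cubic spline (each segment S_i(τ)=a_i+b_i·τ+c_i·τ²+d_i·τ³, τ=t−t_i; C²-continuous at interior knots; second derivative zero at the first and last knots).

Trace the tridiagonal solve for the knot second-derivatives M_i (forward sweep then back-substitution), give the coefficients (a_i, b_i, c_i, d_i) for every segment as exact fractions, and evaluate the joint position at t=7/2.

Δ: Δ0=1/2, Δ1=-1/3
row 1: diag=10, rhs=-5; c'=3/10, d'=-1/2
back: M1=-1/2
M: M0=0, M1=-1/2, M2=0
seg 0: a=4, c=M0/2=0, d=(M1−M0)/(6·2)=-1/24, b=Δ0−h0·(2M0+M1)/6=2/3
seg 1: a=5, c=M1/2=-1/4, d=(M2−M1)/(6·3)=1/36, b=Δ1−h1·(2M1+M2)/6=1/6
t_q=7/2 → seg 1, τ=3/2; S=5+1/6·τ+-1/4·τ²+1/36·τ³=153/32

  seg 0: a=4 b=2/3 c=0 d=-1/24
  seg 1: a=5 b=1/6 c=-1/4 d=1/36
S(7/2) = 153/32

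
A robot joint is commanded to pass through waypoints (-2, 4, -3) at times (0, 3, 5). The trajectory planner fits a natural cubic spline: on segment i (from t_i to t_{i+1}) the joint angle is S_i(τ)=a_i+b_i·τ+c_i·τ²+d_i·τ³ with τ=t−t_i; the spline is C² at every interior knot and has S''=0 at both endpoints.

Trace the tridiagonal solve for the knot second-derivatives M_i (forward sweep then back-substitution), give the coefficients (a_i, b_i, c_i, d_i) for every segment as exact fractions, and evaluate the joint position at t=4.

Δ: Δ0=2, Δ1=-7/2
row 1: diag=10, rhs=-33; c'=1/5, d'=-33/10
back: M1=-33/10
M: M0=0, M1=-33/10, M2=0
seg 0: a=-2, c=M0/2=0, d=(M1−M0)/(6·3)=-11/60, b=Δ0−h0·(2M0+M1)/6=73/20
seg 1: a=4, c=M1/2=-33/20, d=(M2−M1)/(6·2)=11/40, b=Δ1−h1·(2M1+M2)/6=-13/10
t_q=4 → seg 1, τ=1; S=4+-13/10·τ+-33/20·τ²+11/40·τ³=53/40

  seg 0: a=-2 b=73/20 c=0 d=-11/60
  seg 1: a=4 b=-13/10 c=-33/20 d=11/40
S(4) = 53/40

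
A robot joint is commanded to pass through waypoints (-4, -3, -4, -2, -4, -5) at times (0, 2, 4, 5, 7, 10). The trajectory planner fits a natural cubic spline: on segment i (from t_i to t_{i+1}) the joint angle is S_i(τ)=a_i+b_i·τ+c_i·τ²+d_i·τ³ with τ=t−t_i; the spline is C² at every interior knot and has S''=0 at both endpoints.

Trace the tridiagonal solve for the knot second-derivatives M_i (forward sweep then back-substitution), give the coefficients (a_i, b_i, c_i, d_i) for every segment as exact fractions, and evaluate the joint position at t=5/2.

  seg 0: a=-4 b=1897/1788 c=0 d=-1003/7152
  seg 1: a=-3 b=-278/447 c=-1003/1192 d=3227/7152
  seg 2: a=-4 b=2551/1788 c=278/149 d=-2311/1788
  seg 3: a=-2 b=1145/894 c=-1199/596 d=779/1788
  seg 4: a=-4 b=-1375/894 c=359/596 d=-359/5364
S(5/2) = -66083/19072

Δ: Δ0=1/2, Δ1=-1/2, Δ2=2, Δ3=-1, Δ4=-1/3
row 1: diag=8, rhs=-6; c'=1/4, d'=-3/4
row 2: denom=6−2·1/4=11/2; d'=(15−2·-3/4)/(11/2)=3
row 3: denom=6−1·2/11=64/11; d'=(-18−1·3)/(64/11)=-231/64
row 4: denom=10−2·11/32=149/16; d'=(4−2·-231/64)/(149/16)=359/298
back: M4=359/298
back: M3=-231/64−11/32·359/298=-1199/298
back: M2=3−2/11·-1199/298=556/149
back: M1=-3/4−1/4·556/149=-1003/596
M: M0=0, M1=-1003/596, M2=556/149, M3=-1199/298, M4=359/298, M5=0
seg 0: a=-4, c=M0/2=0, d=(M1−M0)/(6·2)=-1003/7152, b=Δ0−h0·(2M0+M1)/6=1897/1788
seg 1: a=-3, c=M1/2=-1003/1192, d=(M2−M1)/(6·2)=3227/7152, b=Δ1−h1·(2M1+M2)/6=-278/447
seg 2: a=-4, c=M2/2=278/149, d=(M3−M2)/(6·1)=-2311/1788, b=Δ2−h2·(2M2+M3)/6=2551/1788
seg 3: a=-2, c=M3/2=-1199/596, d=(M4−M3)/(6·2)=779/1788, b=Δ3−h3·(2M3+M4)/6=1145/894
seg 4: a=-4, c=M4/2=359/596, d=(M5−M4)/(6·3)=-359/5364, b=Δ4−h4·(2M4+M5)/6=-1375/894
t_q=5/2 → seg 1, τ=1/2; S=-3+-278/447·τ+-1003/1192·τ²+3227/7152·τ³=-66083/19072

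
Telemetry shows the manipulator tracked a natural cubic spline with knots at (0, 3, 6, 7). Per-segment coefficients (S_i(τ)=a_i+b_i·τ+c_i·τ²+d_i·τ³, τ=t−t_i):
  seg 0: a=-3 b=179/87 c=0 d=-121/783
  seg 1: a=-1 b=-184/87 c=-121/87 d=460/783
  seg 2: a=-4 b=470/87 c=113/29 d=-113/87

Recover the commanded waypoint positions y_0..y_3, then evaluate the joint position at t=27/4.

y_0=-3 y_1=-1 y_2=-4 y_3=4
S(27/4) = 3147/1856

y_0 = S_0(0) = a_0 = -3
y_1 = S_1(0) = a_1 = -1
y_2 = S_2(0) = a_2 = -4
y_3 = S_2(1) = 4
t_q=27/4 is in segment 2 (τ=3/4); S_2(τ)=3147/1856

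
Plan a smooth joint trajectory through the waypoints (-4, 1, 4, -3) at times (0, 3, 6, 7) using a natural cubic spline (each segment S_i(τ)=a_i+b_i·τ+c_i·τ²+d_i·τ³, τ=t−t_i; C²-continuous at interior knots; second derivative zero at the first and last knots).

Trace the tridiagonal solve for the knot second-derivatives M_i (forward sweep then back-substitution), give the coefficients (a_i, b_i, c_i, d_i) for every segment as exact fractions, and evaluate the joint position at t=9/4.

Δ: Δ0=5/3, Δ1=1, Δ2=-7
row 1: diag=12, rhs=-4; c'=1/4, d'=-1/3
row 2: denom=8−3·1/4=29/4; d'=(-48−3·-1/3)/(29/4)=-188/29
back: M2=-188/29
back: M1=-1/3−1/4·-188/29=112/87
M: M0=0, M1=112/87, M2=-188/29, M3=0
seg 0: a=-4, c=M0/2=0, d=(M1−M0)/(6·3)=56/783, b=Δ0−h0·(2M0+M1)/6=89/87
seg 1: a=1, c=M1/2=56/87, d=(M2−M1)/(6·3)=-338/783, b=Δ1−h1·(2M1+M2)/6=257/87
seg 2: a=4, c=M2/2=-94/29, d=(M3−M2)/(6·1)=94/87, b=Δ2−h2·(2M2+M3)/6=-421/87
t_q=9/4 → seg 0, τ=9/4; S=-4+89/87·τ+0·τ²+56/783·τ³=-205/232

  seg 0: a=-4 b=89/87 c=0 d=56/783
  seg 1: a=1 b=257/87 c=56/87 d=-338/783
  seg 2: a=4 b=-421/87 c=-94/29 d=94/87
S(9/4) = -205/232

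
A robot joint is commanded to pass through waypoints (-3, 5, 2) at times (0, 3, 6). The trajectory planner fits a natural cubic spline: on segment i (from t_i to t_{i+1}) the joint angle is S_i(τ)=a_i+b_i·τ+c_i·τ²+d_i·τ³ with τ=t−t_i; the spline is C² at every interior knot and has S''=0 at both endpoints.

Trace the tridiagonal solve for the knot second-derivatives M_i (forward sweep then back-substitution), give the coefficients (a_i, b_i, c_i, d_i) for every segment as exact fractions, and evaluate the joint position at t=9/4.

  seg 0: a=-3 b=43/12 c=0 d=-11/108
  seg 1: a=5 b=5/6 c=-11/12 d=11/108
S(9/4) = 999/256

Δ: Δ0=8/3, Δ1=-1
row 1: diag=12, rhs=-22; c'=1/4, d'=-11/6
back: M1=-11/6
M: M0=0, M1=-11/6, M2=0
seg 0: a=-3, c=M0/2=0, d=(M1−M0)/(6·3)=-11/108, b=Δ0−h0·(2M0+M1)/6=43/12
seg 1: a=5, c=M1/2=-11/12, d=(M2−M1)/(6·3)=11/108, b=Δ1−h1·(2M1+M2)/6=5/6
t_q=9/4 → seg 0, τ=9/4; S=-3+43/12·τ+0·τ²+-11/108·τ³=999/256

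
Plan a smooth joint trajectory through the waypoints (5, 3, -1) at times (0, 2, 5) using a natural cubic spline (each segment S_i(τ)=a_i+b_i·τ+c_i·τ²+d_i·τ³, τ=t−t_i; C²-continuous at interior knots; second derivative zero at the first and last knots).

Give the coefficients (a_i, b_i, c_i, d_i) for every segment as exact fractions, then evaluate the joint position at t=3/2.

  seg 0: a=5 b=-14/15 c=0 d=-1/60
  seg 1: a=3 b=-17/15 c=-1/10 d=1/90
S(3/2) = 567/160

Δ: Δ0=-1, Δ1=-4/3
row 1: diag=10, rhs=-2; c'=3/10, d'=-1/5
back: M1=-1/5
M: M0=0, M1=-1/5, M2=0
seg 0: a=5, c=M0/2=0, d=(M1−M0)/(6·2)=-1/60, b=Δ0−h0·(2M0+M1)/6=-14/15
seg 1: a=3, c=M1/2=-1/10, d=(M2−M1)/(6·3)=1/90, b=Δ1−h1·(2M1+M2)/6=-17/15
t_q=3/2 → seg 0, τ=3/2; S=5+-14/15·τ+0·τ²+-1/60·τ³=567/160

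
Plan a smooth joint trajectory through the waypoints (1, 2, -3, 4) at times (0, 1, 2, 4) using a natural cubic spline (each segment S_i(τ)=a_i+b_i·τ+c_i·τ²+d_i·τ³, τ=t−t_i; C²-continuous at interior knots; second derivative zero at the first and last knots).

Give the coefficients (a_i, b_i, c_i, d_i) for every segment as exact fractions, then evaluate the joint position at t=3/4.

  seg 0: a=1 b=135/46 c=0 d=-89/46
  seg 1: a=2 b=-66/23 c=-267/46 d=169/46
  seg 2: a=-3 b=-159/46 c=120/23 d=-20/23
S(3/4) = 7021/2944

Δ: Δ0=1, Δ1=-5, Δ2=7/2
row 1: diag=4, rhs=-36; c'=1/4, d'=-9
row 2: denom=6−1·1/4=23/4; d'=(51−1·-9)/(23/4)=240/23
back: M2=240/23
back: M1=-9−1/4·240/23=-267/23
M: M0=0, M1=-267/23, M2=240/23, M3=0
seg 0: a=1, c=M0/2=0, d=(M1−M0)/(6·1)=-89/46, b=Δ0−h0·(2M0+M1)/6=135/46
seg 1: a=2, c=M1/2=-267/46, d=(M2−M1)/(6·1)=169/46, b=Δ1−h1·(2M1+M2)/6=-66/23
seg 2: a=-3, c=M2/2=120/23, d=(M3−M2)/(6·2)=-20/23, b=Δ2−h2·(2M2+M3)/6=-159/46
t_q=3/4 → seg 0, τ=3/4; S=1+135/46·τ+0·τ²+-89/46·τ³=7021/2944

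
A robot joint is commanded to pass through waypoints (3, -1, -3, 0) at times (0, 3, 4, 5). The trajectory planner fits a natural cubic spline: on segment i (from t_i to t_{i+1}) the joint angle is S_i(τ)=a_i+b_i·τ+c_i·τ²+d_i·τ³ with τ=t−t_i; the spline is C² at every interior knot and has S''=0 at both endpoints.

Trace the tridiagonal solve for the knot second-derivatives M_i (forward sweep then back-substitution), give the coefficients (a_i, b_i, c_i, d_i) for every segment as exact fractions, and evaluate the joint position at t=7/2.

Δ: Δ0=-4/3, Δ1=-2, Δ2=3
row 1: diag=8, rhs=-4; c'=1/8, d'=-1/2
row 2: denom=4−1·1/8=31/8; d'=(30−1·-1/2)/(31/8)=244/31
back: M2=244/31
back: M1=-1/2−1/8·244/31=-46/31
M: M0=0, M1=-46/31, M2=244/31, M3=0
seg 0: a=3, c=M0/2=0, d=(M1−M0)/(6·3)=-23/279, b=Δ0−h0·(2M0+M1)/6=-55/93
seg 1: a=-1, c=M1/2=-23/31, d=(M2−M1)/(6·1)=145/93, b=Δ1−h1·(2M1+M2)/6=-262/93
seg 2: a=-3, c=M2/2=122/31, d=(M3−M2)/(6·1)=-122/93, b=Δ2−h2·(2M2+M3)/6=35/93
t_q=7/2 → seg 1, τ=1/2; S=-1+-262/93·τ+-23/31·τ²+145/93·τ³=-595/248

  seg 0: a=3 b=-55/93 c=0 d=-23/279
  seg 1: a=-1 b=-262/93 c=-23/31 d=145/93
  seg 2: a=-3 b=35/93 c=122/31 d=-122/93
S(7/2) = -595/248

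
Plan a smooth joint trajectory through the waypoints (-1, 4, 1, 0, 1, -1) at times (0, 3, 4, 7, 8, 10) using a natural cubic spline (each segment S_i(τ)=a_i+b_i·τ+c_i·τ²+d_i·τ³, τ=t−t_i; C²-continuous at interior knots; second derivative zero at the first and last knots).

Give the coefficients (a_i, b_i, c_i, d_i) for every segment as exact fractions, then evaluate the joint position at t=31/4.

Δ: Δ0=5/3, Δ1=-3, Δ2=-1/3, Δ3=1, Δ4=-1
row 1: diag=8, rhs=-28; c'=1/8, d'=-7/2
row 2: denom=8−1·1/8=63/8; d'=(16−1·-7/2)/(63/8)=52/21
row 3: denom=8−3·8/21=48/7; d'=(8−3·52/21)/(48/7)=1/12
row 4: denom=6−1·7/48=281/48; d'=(-12−1·1/12)/(281/48)=-580/281
back: M4=-580/281
back: M3=1/12−7/48·-580/281=108/281
back: M2=52/21−8/21·108/281=1964/843
back: M1=-7/2−1/8·1964/843=-3196/843
M: M0=0, M1=-3196/843, M2=1964/843, M3=108/281, M4=-580/281, M5=0
seg 0: a=-1, c=M0/2=0, d=(M1−M0)/(6·3)=-1598/7587, b=Δ0−h0·(2M0+M1)/6=1001/281
seg 1: a=4, c=M1/2=-1598/843, d=(M2−M1)/(6·1)=860/843, b=Δ1−h1·(2M1+M2)/6=-597/281
seg 2: a=1, c=M2/2=982/843, d=(M3−M2)/(6·3)=-820/7587, b=Δ2−h2·(2M2+M3)/6=-2407/843
seg 3: a=0, c=M3/2=54/281, d=(M4−M3)/(6·1)=-344/843, b=Δ3−h3·(2M3+M4)/6=1025/843
seg 4: a=1, c=M4/2=-290/281, d=(M5−M4)/(6·2)=145/843, b=Δ4−h4·(2M4+M5)/6=317/843
t_q=31/4 → seg 3, τ=3/4; S=0+1025/843·τ+54/281·τ²+-344/843·τ³=953/1124

  seg 0: a=-1 b=1001/281 c=0 d=-1598/7587
  seg 1: a=4 b=-597/281 c=-1598/843 d=860/843
  seg 2: a=1 b=-2407/843 c=982/843 d=-820/7587
  seg 3: a=0 b=1025/843 c=54/281 d=-344/843
  seg 4: a=1 b=317/843 c=-290/281 d=145/843
S(31/4) = 953/1124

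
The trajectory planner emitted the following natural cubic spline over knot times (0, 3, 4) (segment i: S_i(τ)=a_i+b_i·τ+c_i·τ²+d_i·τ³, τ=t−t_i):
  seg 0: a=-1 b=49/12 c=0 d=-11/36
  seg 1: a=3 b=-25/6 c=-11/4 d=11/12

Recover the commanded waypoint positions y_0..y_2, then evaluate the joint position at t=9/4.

y_0 = S_0(0) = a_0 = -1
y_1 = S_1(0) = a_1 = 3
y_2 = S_1(1) = -3
t_q=9/4 is in segment 0 (τ=9/4); S_0(τ)=1205/256

y_0=-1 y_1=3 y_2=-3
S(9/4) = 1205/256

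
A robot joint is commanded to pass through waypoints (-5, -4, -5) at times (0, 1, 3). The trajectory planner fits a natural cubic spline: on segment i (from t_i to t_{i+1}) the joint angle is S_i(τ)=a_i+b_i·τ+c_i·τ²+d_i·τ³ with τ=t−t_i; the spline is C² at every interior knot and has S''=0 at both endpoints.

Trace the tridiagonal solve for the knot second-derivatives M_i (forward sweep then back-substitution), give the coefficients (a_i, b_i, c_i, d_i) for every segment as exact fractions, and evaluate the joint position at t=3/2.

  seg 0: a=-5 b=5/4 c=0 d=-1/4
  seg 1: a=-4 b=1/2 c=-3/4 d=1/8
S(3/2) = -251/64

Δ: Δ0=1, Δ1=-1/2
row 1: diag=6, rhs=-9; c'=1/3, d'=-3/2
back: M1=-3/2
M: M0=0, M1=-3/2, M2=0
seg 0: a=-5, c=M0/2=0, d=(M1−M0)/(6·1)=-1/4, b=Δ0−h0·(2M0+M1)/6=5/4
seg 1: a=-4, c=M1/2=-3/4, d=(M2−M1)/(6·2)=1/8, b=Δ1−h1·(2M1+M2)/6=1/2
t_q=3/2 → seg 1, τ=1/2; S=-4+1/2·τ+-3/4·τ²+1/8·τ³=-251/64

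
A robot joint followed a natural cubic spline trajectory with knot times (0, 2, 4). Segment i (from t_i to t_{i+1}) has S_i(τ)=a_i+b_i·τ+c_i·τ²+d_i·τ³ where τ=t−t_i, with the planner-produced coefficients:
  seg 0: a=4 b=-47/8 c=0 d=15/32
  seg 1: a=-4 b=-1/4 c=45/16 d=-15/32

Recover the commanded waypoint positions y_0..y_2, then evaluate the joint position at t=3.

y_0 = S_0(0) = a_0 = 4
y_1 = S_1(0) = a_1 = -4
y_2 = S_1(2) = 3
t_q=3 is in segment 1 (τ=1); S_1(τ)=-61/32

y_0=4 y_1=-4 y_2=3
S(3) = -61/32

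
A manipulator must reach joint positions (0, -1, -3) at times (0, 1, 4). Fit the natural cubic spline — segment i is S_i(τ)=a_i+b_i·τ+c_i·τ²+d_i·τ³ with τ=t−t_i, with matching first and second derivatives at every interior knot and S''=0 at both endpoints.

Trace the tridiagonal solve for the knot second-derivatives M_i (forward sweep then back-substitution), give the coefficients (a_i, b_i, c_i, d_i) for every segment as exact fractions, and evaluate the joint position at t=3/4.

Δ: Δ0=-1, Δ1=-2/3
row 1: diag=8, rhs=2; c'=3/8, d'=1/4
back: M1=1/4
M: M0=0, M1=1/4, M2=0
seg 0: a=0, c=M0/2=0, d=(M1−M0)/(6·1)=1/24, b=Δ0−h0·(2M0+M1)/6=-25/24
seg 1: a=-1, c=M1/2=1/8, d=(M2−M1)/(6·3)=-1/72, b=Δ1−h1·(2M1+M2)/6=-11/12
t_q=3/4 → seg 0, τ=3/4; S=0+-25/24·τ+0·τ²+1/24·τ³=-391/512

  seg 0: a=0 b=-25/24 c=0 d=1/24
  seg 1: a=-1 b=-11/12 c=1/8 d=-1/72
S(3/4) = -391/512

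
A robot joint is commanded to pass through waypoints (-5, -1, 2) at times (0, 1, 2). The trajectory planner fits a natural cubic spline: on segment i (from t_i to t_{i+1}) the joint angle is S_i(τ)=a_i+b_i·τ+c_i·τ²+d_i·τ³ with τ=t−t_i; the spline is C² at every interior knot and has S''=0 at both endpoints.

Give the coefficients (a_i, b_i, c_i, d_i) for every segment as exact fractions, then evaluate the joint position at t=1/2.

  seg 0: a=-5 b=17/4 c=0 d=-1/4
  seg 1: a=-1 b=7/2 c=-3/4 d=1/4
S(1/2) = -93/32

Δ: Δ0=4, Δ1=3
row 1: diag=4, rhs=-6; c'=1/4, d'=-3/2
back: M1=-3/2
M: M0=0, M1=-3/2, M2=0
seg 0: a=-5, c=M0/2=0, d=(M1−M0)/(6·1)=-1/4, b=Δ0−h0·(2M0+M1)/6=17/4
seg 1: a=-1, c=M1/2=-3/4, d=(M2−M1)/(6·1)=1/4, b=Δ1−h1·(2M1+M2)/6=7/2
t_q=1/2 → seg 0, τ=1/2; S=-5+17/4·τ+0·τ²+-1/4·τ³=-93/32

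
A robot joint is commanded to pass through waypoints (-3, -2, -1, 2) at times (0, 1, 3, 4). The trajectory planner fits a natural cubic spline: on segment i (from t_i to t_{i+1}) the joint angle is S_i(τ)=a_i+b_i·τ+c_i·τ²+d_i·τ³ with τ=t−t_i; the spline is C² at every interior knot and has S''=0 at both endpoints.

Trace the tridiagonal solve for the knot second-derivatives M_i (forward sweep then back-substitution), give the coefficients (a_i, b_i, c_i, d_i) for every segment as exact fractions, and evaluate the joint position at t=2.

  seg 0: a=-3 b=5/4 c=0 d=-1/4
  seg 1: a=-2 b=1/2 c=-3/4 d=3/8
  seg 2: a=-1 b=2 c=3/2 d=-1/2
S(2) = -15/8

Δ: Δ0=1, Δ1=1/2, Δ2=3
row 1: diag=6, rhs=-3; c'=1/3, d'=-1/2
row 2: denom=6−2·1/3=16/3; d'=(15−2·-1/2)/(16/3)=3
back: M2=3
back: M1=-1/2−1/3·3=-3/2
M: M0=0, M1=-3/2, M2=3, M3=0
seg 0: a=-3, c=M0/2=0, d=(M1−M0)/(6·1)=-1/4, b=Δ0−h0·(2M0+M1)/6=5/4
seg 1: a=-2, c=M1/2=-3/4, d=(M2−M1)/(6·2)=3/8, b=Δ1−h1·(2M1+M2)/6=1/2
seg 2: a=-1, c=M2/2=3/2, d=(M3−M2)/(6·1)=-1/2, b=Δ2−h2·(2M2+M3)/6=2
t_q=2 → seg 1, τ=1; S=-2+1/2·τ+-3/4·τ²+3/8·τ³=-15/8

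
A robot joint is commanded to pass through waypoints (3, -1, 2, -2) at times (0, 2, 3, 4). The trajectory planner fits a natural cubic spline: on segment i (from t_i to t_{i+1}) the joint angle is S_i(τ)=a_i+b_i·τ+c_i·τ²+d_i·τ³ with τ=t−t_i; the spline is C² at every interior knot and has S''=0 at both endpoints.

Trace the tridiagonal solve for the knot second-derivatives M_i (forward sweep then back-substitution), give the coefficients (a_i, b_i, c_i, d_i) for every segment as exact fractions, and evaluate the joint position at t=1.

  seg 0: a=3 b=-100/23 c=0 d=27/46
  seg 1: a=-1 b=62/23 c=81/23 d=-74/23
  seg 2: a=2 b=2/23 c=-141/23 d=47/23
S(1) = -35/46

Δ: Δ0=-2, Δ1=3, Δ2=-4
row 1: diag=6, rhs=30; c'=1/6, d'=5
row 2: denom=4−1·1/6=23/6; d'=(-42−1·5)/(23/6)=-282/23
back: M2=-282/23
back: M1=5−1/6·-282/23=162/23
M: M0=0, M1=162/23, M2=-282/23, M3=0
seg 0: a=3, c=M0/2=0, d=(M1−M0)/(6·2)=27/46, b=Δ0−h0·(2M0+M1)/6=-100/23
seg 1: a=-1, c=M1/2=81/23, d=(M2−M1)/(6·1)=-74/23, b=Δ1−h1·(2M1+M2)/6=62/23
seg 2: a=2, c=M2/2=-141/23, d=(M3−M2)/(6·1)=47/23, b=Δ2−h2·(2M2+M3)/6=2/23
t_q=1 → seg 0, τ=1; S=3+-100/23·τ+0·τ²+27/46·τ³=-35/46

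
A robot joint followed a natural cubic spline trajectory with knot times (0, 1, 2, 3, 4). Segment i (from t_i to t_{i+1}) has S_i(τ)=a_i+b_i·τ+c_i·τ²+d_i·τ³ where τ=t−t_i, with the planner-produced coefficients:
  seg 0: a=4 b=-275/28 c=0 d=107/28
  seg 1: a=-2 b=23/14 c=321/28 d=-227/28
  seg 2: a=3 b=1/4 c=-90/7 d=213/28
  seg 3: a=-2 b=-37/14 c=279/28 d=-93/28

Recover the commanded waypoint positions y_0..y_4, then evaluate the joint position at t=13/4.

y_0 = S_0(0) = a_0 = 4
y_1 = S_1(0) = a_1 = -2
y_2 = S_2(0) = a_2 = 3
y_3 = S_3(0) = a_3 = -2
y_4 = S_3(1) = 2
t_q=13/4 is in segment 3 (τ=1/4); S_3(τ)=-535/256

y_0=4 y_1=-2 y_2=3 y_3=-2 y_4=2
S(13/4) = -535/256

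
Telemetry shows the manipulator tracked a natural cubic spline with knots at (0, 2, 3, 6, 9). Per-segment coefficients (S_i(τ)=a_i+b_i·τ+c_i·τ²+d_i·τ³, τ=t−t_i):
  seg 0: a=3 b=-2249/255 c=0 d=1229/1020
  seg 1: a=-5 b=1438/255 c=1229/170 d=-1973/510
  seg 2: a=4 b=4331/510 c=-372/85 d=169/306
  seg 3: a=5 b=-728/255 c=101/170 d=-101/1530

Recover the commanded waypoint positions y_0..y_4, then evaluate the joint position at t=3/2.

y_0 = S_0(0) = a_0 = 3
y_1 = S_1(0) = a_1 = -5
y_2 = S_2(0) = a_2 = 4
y_3 = S_3(0) = a_3 = 5
y_4 = S_3(3) = 0
t_q=3/2 is in segment 0 (τ=3/2); S_0(τ)=-16763/2720

y_0=3 y_1=-5 y_2=4 y_3=5 y_4=0
S(3/2) = -16763/2720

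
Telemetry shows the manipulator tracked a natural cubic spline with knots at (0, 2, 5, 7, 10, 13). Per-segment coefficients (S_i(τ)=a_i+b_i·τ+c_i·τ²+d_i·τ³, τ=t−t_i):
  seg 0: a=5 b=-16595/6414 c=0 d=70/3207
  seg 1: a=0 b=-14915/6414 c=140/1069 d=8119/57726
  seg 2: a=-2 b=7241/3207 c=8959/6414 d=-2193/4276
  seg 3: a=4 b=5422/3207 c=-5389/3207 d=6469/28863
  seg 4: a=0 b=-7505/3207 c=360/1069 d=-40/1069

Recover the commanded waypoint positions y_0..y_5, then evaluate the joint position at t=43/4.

y_0 = S_0(0) = a_0 = 5
y_1 = S_1(0) = a_1 = 0
y_2 = S_2(0) = a_2 = -2
y_3 = S_3(0) = a_3 = 4
y_4 = S_4(0) = a_4 = 0
y_5 = S_4(3) = -5
t_q=43/4 is in segment 4 (τ=3/4); S_4(τ)=-13525/8552

y_0=5 y_1=0 y_2=-2 y_3=4 y_4=0 y_5=-5
S(43/4) = -13525/8552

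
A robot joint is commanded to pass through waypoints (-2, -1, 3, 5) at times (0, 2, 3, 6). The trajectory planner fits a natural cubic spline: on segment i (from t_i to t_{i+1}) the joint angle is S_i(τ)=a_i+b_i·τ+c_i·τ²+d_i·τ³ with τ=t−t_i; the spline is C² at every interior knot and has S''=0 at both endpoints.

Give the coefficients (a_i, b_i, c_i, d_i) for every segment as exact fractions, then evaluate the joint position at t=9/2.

  seg 0: a=-2 b=-5/6 c=0 d=1/3
  seg 1: a=-1 b=19/6 c=2 d=-7/6
  seg 2: a=3 b=11/3 c=-3/2 d=1/6
S(9/2) = 91/16

Δ: Δ0=1/2, Δ1=4, Δ2=2/3
row 1: diag=6, rhs=21; c'=1/6, d'=7/2
row 2: denom=8−1·1/6=47/6; d'=(-20−1·7/2)/(47/6)=-3
back: M2=-3
back: M1=7/2−1/6·-3=4
M: M0=0, M1=4, M2=-3, M3=0
seg 0: a=-2, c=M0/2=0, d=(M1−M0)/(6·2)=1/3, b=Δ0−h0·(2M0+M1)/6=-5/6
seg 1: a=-1, c=M1/2=2, d=(M2−M1)/(6·1)=-7/6, b=Δ1−h1·(2M1+M2)/6=19/6
seg 2: a=3, c=M2/2=-3/2, d=(M3−M2)/(6·3)=1/6, b=Δ2−h2·(2M2+M3)/6=11/3
t_q=9/2 → seg 2, τ=3/2; S=3+11/3·τ+-3/2·τ²+1/6·τ³=91/16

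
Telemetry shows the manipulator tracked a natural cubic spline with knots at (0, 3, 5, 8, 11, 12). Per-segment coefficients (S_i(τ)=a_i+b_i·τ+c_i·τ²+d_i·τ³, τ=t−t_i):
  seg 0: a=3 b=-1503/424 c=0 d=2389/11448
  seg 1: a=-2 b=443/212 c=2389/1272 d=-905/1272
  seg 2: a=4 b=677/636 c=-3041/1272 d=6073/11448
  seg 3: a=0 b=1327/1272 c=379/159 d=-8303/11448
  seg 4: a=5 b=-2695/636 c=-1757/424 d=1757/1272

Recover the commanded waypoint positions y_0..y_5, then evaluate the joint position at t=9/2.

y_0 = S_0(0) = a_0 = 3
y_1 = S_1(0) = a_1 = -2
y_2 = S_2(0) = a_2 = 4
y_3 = S_3(0) = a_3 = 0
y_4 = S_4(0) = a_4 = 5
y_5 = S_4(1) = -2
t_q=9/2 is in segment 1 (τ=3/2); S_1(τ)=10037/3392

y_0=3 y_1=-2 y_2=4 y_3=0 y_4=5 y_5=-2
S(9/2) = 10037/3392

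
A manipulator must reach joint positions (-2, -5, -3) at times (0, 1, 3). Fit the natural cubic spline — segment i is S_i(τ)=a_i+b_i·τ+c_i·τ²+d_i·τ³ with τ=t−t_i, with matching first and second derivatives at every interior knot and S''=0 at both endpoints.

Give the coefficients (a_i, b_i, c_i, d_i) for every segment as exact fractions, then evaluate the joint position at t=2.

Δ: Δ0=-3, Δ1=1
row 1: diag=6, rhs=24; c'=1/3, d'=4
back: M1=4
M: M0=0, M1=4, M2=0
seg 0: a=-2, c=M0/2=0, d=(M1−M0)/(6·1)=2/3, b=Δ0−h0·(2M0+M1)/6=-11/3
seg 1: a=-5, c=M1/2=2, d=(M2−M1)/(6·2)=-1/3, b=Δ1−h1·(2M1+M2)/6=-5/3
t_q=2 → seg 1, τ=1; S=-5+-5/3·τ+2·τ²+-1/3·τ³=-5

  seg 0: a=-2 b=-11/3 c=0 d=2/3
  seg 1: a=-5 b=-5/3 c=2 d=-1/3
S(2) = -5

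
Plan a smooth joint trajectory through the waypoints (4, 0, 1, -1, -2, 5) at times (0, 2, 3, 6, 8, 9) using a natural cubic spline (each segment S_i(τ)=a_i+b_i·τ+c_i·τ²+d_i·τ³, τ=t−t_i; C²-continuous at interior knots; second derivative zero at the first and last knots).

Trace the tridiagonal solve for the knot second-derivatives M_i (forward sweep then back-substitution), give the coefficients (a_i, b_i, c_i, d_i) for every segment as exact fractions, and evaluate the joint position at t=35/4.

  seg 0: a=4 b=-5312/1731 c=0 d=925/3462
  seg 1: a=0 b=238/1731 c=925/577 d=-1282/1731
  seg 2: a=1 b=1942/1731 c=-357/577 d=13/1731
  seg 3: a=-1 b=-4133/1731 c=-318/577 d=10351/13848
  seg 4: a=-2 b=15155/3462 c=9079/2308 d=-9079/6924
S(35/4) = 434669/147712

Δ: Δ0=-2, Δ1=1, Δ2=-2/3, Δ3=-1/2, Δ4=7
row 1: diag=6, rhs=18; c'=1/6, d'=3
row 2: denom=8−1·1/6=47/6; d'=(-10−1·3)/(47/6)=-78/47
row 3: denom=10−3·18/47=416/47; d'=(1−3·-78/47)/(416/47)=281/416
row 4: denom=6−2·47/208=577/104; d'=(45−2·281/416)/(577/104)=9079/1154
back: M4=9079/1154
back: M3=281/416−47/208·9079/1154=-636/577
back: M2=-78/47−18/47·-636/577=-714/577
back: M1=3−1/6·-714/577=1850/577
M: M0=0, M1=1850/577, M2=-714/577, M3=-636/577, M4=9079/1154, M5=0
seg 0: a=4, c=M0/2=0, d=(M1−M0)/(6·2)=925/3462, b=Δ0−h0·(2M0+M1)/6=-5312/1731
seg 1: a=0, c=M1/2=925/577, d=(M2−M1)/(6·1)=-1282/1731, b=Δ1−h1·(2M1+M2)/6=238/1731
seg 2: a=1, c=M2/2=-357/577, d=(M3−M2)/(6·3)=13/1731, b=Δ2−h2·(2M2+M3)/6=1942/1731
seg 3: a=-1, c=M3/2=-318/577, d=(M4−M3)/(6·2)=10351/13848, b=Δ3−h3·(2M3+M4)/6=-4133/1731
seg 4: a=-2, c=M4/2=9079/2308, d=(M5−M4)/(6·1)=-9079/6924, b=Δ4−h4·(2M4+M5)/6=15155/3462
t_q=35/4 → seg 4, τ=3/4; S=-2+15155/3462·τ+9079/2308·τ²+-9079/6924·τ³=434669/147712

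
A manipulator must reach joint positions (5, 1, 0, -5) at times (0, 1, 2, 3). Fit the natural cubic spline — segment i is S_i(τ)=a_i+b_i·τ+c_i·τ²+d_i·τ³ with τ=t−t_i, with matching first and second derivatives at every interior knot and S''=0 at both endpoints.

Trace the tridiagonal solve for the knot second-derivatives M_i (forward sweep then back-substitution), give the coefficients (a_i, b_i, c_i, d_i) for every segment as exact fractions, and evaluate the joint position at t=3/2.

  seg 0: a=5 b=-76/15 c=0 d=16/15
  seg 1: a=1 b=-28/15 c=16/5 d=-7/3
  seg 2: a=0 b=-37/15 c=-19/5 d=19/15
S(3/2) = 23/40

Δ: Δ0=-4, Δ1=-1, Δ2=-5
row 1: diag=4, rhs=18; c'=1/4, d'=9/2
row 2: denom=4−1·1/4=15/4; d'=(-24−1·9/2)/(15/4)=-38/5
back: M2=-38/5
back: M1=9/2−1/4·-38/5=32/5
M: M0=0, M1=32/5, M2=-38/5, M3=0
seg 0: a=5, c=M0/2=0, d=(M1−M0)/(6·1)=16/15, b=Δ0−h0·(2M0+M1)/6=-76/15
seg 1: a=1, c=M1/2=16/5, d=(M2−M1)/(6·1)=-7/3, b=Δ1−h1·(2M1+M2)/6=-28/15
seg 2: a=0, c=M2/2=-19/5, d=(M3−M2)/(6·1)=19/15, b=Δ2−h2·(2M2+M3)/6=-37/15
t_q=3/2 → seg 1, τ=1/2; S=1+-28/15·τ+16/5·τ²+-7/3·τ³=23/40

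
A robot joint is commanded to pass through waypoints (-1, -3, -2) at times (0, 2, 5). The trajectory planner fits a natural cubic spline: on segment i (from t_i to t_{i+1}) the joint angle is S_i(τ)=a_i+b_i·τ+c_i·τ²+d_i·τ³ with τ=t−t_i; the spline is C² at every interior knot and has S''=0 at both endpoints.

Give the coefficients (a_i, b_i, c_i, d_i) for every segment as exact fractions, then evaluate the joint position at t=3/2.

Δ: Δ0=-1, Δ1=1/3
row 1: diag=10, rhs=8; c'=3/10, d'=4/5
back: M1=4/5
M: M0=0, M1=4/5, M2=0
seg 0: a=-1, c=M0/2=0, d=(M1−M0)/(6·2)=1/15, b=Δ0−h0·(2M0+M1)/6=-19/15
seg 1: a=-3, c=M1/2=2/5, d=(M2−M1)/(6·3)=-2/45, b=Δ1−h1·(2M1+M2)/6=-7/15
t_q=3/2 → seg 0, τ=3/2; S=-1+-19/15·τ+0·τ²+1/15·τ³=-107/40

  seg 0: a=-1 b=-19/15 c=0 d=1/15
  seg 1: a=-3 b=-7/15 c=2/5 d=-2/45
S(3/2) = -107/40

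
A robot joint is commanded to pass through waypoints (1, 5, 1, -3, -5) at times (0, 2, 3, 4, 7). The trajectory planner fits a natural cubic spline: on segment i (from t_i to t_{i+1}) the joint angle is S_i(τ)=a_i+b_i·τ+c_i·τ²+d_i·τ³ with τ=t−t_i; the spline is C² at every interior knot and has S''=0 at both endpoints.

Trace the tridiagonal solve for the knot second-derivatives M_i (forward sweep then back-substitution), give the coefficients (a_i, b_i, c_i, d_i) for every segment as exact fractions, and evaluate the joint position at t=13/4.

  seg 0: a=1 b=1082/267 c=0 d=-137/267
  seg 1: a=5 b=-562/267 c=-274/89 d=316/267
  seg 2: a=1 b=-1258/267 c=42/89 d=64/267
  seg 3: a=-3 b=-814/267 c=106/89 d=-106/801
S(13/4) = -103/712

Δ: Δ0=2, Δ1=-4, Δ2=-4, Δ3=-2/3
row 1: diag=6, rhs=-36; c'=1/6, d'=-6
row 2: denom=4−1·1/6=23/6; d'=(0−1·-6)/(23/6)=36/23
row 3: denom=8−1·6/23=178/23; d'=(20−1·36/23)/(178/23)=212/89
back: M3=212/89
back: M2=36/23−6/23·212/89=84/89
back: M1=-6−1/6·84/89=-548/89
M: M0=0, M1=-548/89, M2=84/89, M3=212/89, M4=0
seg 0: a=1, c=M0/2=0, d=(M1−M0)/(6·2)=-137/267, b=Δ0−h0·(2M0+M1)/6=1082/267
seg 1: a=5, c=M1/2=-274/89, d=(M2−M1)/(6·1)=316/267, b=Δ1−h1·(2M1+M2)/6=-562/267
seg 2: a=1, c=M2/2=42/89, d=(M3−M2)/(6·1)=64/267, b=Δ2−h2·(2M2+M3)/6=-1258/267
seg 3: a=-3, c=M3/2=106/89, d=(M4−M3)/(6·3)=-106/801, b=Δ3−h3·(2M3+M4)/6=-814/267
t_q=13/4 → seg 2, τ=1/4; S=1+-1258/267·τ+42/89·τ²+64/267·τ³=-103/712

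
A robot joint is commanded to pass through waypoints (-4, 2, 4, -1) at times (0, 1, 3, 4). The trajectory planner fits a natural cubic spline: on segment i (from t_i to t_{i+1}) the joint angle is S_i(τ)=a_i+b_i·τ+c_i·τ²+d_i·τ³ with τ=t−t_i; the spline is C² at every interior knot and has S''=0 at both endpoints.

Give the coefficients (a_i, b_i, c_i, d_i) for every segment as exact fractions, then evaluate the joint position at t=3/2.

  seg 0: a=-4 b=105/16 c=0 d=-9/16
  seg 1: a=2 b=39/8 c=-27/16 d=-1/8
  seg 2: a=4 b=-27/8 c=-39/16 d=13/16
S(3/2) = 4

Δ: Δ0=6, Δ1=1, Δ2=-5
row 1: diag=6, rhs=-30; c'=1/3, d'=-5
row 2: denom=6−2·1/3=16/3; d'=(-36−2·-5)/(16/3)=-39/8
back: M2=-39/8
back: M1=-5−1/3·-39/8=-27/8
M: M0=0, M1=-27/8, M2=-39/8, M3=0
seg 0: a=-4, c=M0/2=0, d=(M1−M0)/(6·1)=-9/16, b=Δ0−h0·(2M0+M1)/6=105/16
seg 1: a=2, c=M1/2=-27/16, d=(M2−M1)/(6·2)=-1/8, b=Δ1−h1·(2M1+M2)/6=39/8
seg 2: a=4, c=M2/2=-39/16, d=(M3−M2)/(6·1)=13/16, b=Δ2−h2·(2M2+M3)/6=-27/8
t_q=3/2 → seg 1, τ=1/2; S=2+39/8·τ+-27/16·τ²+-1/8·τ³=4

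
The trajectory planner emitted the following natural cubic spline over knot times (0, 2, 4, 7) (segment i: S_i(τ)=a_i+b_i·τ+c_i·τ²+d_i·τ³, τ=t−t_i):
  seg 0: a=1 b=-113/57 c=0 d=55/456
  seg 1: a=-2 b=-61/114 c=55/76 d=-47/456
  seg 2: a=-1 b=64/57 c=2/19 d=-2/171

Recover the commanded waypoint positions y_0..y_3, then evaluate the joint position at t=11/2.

y_0=1 y_1=-2 y_2=-1 y_3=3
S(11/2) = 67/76

y_0 = S_0(0) = a_0 = 1
y_1 = S_1(0) = a_1 = -2
y_2 = S_2(0) = a_2 = -1
y_3 = S_2(3) = 3
t_q=11/2 is in segment 2 (τ=3/2); S_2(τ)=67/76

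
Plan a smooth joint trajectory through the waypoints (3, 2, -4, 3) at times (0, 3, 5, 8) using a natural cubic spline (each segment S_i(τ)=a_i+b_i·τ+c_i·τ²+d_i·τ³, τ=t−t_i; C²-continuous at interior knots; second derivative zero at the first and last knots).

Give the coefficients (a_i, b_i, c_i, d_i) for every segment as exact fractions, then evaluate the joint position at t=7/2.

  seg 0: a=3 b=5/6 c=0 d=-7/54
  seg 1: a=2 b=-8/3 c=-7/6 d=1/2
  seg 2: a=-4 b=-4/3 c=11/6 d=-11/54
S(7/2) = 7/16

Δ: Δ0=-1/3, Δ1=-3, Δ2=7/3
row 1: diag=10, rhs=-16; c'=1/5, d'=-8/5
row 2: denom=10−2·1/5=48/5; d'=(32−2·-8/5)/(48/5)=11/3
back: M2=11/3
back: M1=-8/5−1/5·11/3=-7/3
M: M0=0, M1=-7/3, M2=11/3, M3=0
seg 0: a=3, c=M0/2=0, d=(M1−M0)/(6·3)=-7/54, b=Δ0−h0·(2M0+M1)/6=5/6
seg 1: a=2, c=M1/2=-7/6, d=(M2−M1)/(6·2)=1/2, b=Δ1−h1·(2M1+M2)/6=-8/3
seg 2: a=-4, c=M2/2=11/6, d=(M3−M2)/(6·3)=-11/54, b=Δ2−h2·(2M2+M3)/6=-4/3
t_q=7/2 → seg 1, τ=1/2; S=2+-8/3·τ+-7/6·τ²+1/2·τ³=7/16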